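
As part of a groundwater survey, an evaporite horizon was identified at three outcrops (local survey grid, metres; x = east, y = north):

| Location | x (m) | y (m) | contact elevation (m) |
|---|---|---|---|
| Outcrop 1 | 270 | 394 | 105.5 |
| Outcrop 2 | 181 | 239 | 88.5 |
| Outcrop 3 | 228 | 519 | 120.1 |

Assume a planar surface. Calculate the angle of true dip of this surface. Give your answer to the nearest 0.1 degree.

6.5°

Two edge vectors: Outcrop 1→Outcrop 2 = (-89, -155, -17), Outcrop 1→Outcrop 3 = (-42, 125, 14.6).
Normal n = (Outcrop 1→Outcrop 2) × (Outcrop 1→Outcrop 3) = (-138, 2013.4, -17635).
So ∂z/∂x = −n_x/n_z = −0.00783 and ∂z/∂y = −n_y/n_z = 0.11417.
Gradient magnitude |∇z| = √(a² + b²) = √(0.00006 + 0.01303) = 0.11444.
True dip = arctan(0.11444) = 6.5°, dipping toward S (azimuth ≈ 176°).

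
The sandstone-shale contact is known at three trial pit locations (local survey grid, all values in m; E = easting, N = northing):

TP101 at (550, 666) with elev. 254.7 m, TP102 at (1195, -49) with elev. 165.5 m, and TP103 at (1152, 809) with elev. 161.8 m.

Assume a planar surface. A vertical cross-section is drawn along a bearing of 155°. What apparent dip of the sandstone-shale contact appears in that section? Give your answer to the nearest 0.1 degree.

3.0°

Let the plane be z = a·E + b·N + c.
TP102−TP101: 645a − 715b = −89.2;  TP103−TP101: 602a + 143b = −92.9.
Solving gives a = −0.15149, b = −0.01190.
Unit vector along 155° is (sin 155°, cos 155°) = (0.4226, -0.9063).
Slope in that direction = a·(0.4226) + b·(-0.9063) = −0.05323.
Apparent dip = arctan|0.05323| = 3.0° (true dip is 8.6°, so apparent ≤ true as expected).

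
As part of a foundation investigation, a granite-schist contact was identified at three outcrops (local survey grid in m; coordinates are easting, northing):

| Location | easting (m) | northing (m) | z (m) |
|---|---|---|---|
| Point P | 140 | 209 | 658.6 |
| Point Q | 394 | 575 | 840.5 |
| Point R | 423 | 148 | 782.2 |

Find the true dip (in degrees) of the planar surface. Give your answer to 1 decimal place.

26.7°

Two edge vectors: Point P→Point Q = (254, 366, 181.9), Point P→Point R = (283, -61, 123.6).
Normal n = (Point P→Point Q) × (Point P→Point R) = (56333.5, 20083.3, -119072).
So ∂z/∂easting = −n_x/n_z = 0.47310 and ∂z/∂northing = −n_y/n_z = 0.16867.
Gradient magnitude |∇z| = √(a² + b²) = √(0.22383 + 0.02845) = 0.50227.
True dip = arctan(0.50227) = 26.7°, dipping toward WSW (azimuth ≈ 250°).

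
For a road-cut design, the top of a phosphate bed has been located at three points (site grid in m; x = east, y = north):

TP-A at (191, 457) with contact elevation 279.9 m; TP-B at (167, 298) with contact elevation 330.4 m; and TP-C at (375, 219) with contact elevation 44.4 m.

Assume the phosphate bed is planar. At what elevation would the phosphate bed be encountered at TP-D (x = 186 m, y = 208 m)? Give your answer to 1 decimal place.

Let the plane be z = a·x + b·y + c.
TP-B−TP-A: −24a − 159b = 50.5;  TP-C−TP-A: 184a − 238b = −235.5.
Solving gives a = −1.41454, b = −0.10410.
Then c = 279.9 − a·191 − b·457 = 597.65.
At (186, 208): z = −263.1 − 21.7 + 597.65 = 312.9 m.

312.9 m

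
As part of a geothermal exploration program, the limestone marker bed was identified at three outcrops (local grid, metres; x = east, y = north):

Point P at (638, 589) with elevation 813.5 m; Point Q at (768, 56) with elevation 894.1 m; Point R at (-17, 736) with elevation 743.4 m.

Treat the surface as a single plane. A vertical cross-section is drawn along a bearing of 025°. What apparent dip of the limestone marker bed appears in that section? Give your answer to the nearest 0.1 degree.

Let the plane be z = a·x + b·y + c.
Point Q−Point P: 130a − 533b = 80.6;  Point R−Point P: −655a + 147b = −70.1.
Solving gives a = 0.07732, b = −0.13236.
Unit vector along 025° is (sin 25°, cos 25°) = (0.4226, 0.9063).
Slope in that direction = a·(0.4226) + b·(0.9063) = −0.08728.
Apparent dip = arctan|0.08728| = 5.0° (true dip is 8.7°, so apparent ≤ true as expected).

5.0°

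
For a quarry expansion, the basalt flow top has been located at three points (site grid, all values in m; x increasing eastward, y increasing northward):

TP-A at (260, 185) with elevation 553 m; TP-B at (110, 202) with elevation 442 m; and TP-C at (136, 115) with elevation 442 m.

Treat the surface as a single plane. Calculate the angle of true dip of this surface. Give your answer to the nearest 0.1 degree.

Let the plane be z = a·x + b·y + c.
TP-B−TP-A: −150a + 17b = −111;  TP-C−TP-A: −124a − 70b = −111.
Solving gives a = 0.76594, b = 0.22890.
Gradient magnitude |∇z| = √(a² + b²) = √(0.58667 + 0.05240) = 0.79941.
True dip = arctan(0.79941) = 38.6°, dipping toward WSW (azimuth ≈ 253°).

38.6°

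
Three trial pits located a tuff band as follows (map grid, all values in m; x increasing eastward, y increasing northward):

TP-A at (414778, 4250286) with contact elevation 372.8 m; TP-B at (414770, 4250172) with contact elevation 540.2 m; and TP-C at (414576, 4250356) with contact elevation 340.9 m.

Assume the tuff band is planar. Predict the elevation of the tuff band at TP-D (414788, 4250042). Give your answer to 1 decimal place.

721.8 m

Two edge vectors: TP-A→TP-B = (-8, -114, 167.4), TP-A→TP-C = (-202, 70, -31.9).
Normal n = (TP-A→TP-B) × (TP-A→TP-C) = (-8081.4, -34070, -23588).
So ∂z/∂x = −n_x/n_z = −0.342606410 and ∂z/∂y = −n_y/n_z = −1.444378498.
Intercept c from TP-A: 372.8 + 142105.60 + 6139021.71 = 6281500.11.
At (414788, 4250042): z = −142109.0 − 6138669.3 + 6281500.11 = 721.8 m.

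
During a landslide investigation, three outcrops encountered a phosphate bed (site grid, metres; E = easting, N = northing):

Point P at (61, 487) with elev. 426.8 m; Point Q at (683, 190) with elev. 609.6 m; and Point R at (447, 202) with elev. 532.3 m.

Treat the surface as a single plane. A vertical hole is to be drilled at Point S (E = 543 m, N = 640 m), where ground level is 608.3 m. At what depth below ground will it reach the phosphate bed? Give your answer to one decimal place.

9.6 m

Let the plane be z = a·E + b·N + c.
Point Q−Point P: 622a − 297b = 182.8;  Point R−Point P: 386a − 285b = 105.5.
Solving gives a = 0.33155, b = 0.07888.
Then c = 426.8 − a·61 − b·487 = 368.16.
At (543, 640): z_contact = 180.03 + 50.48 + 368.16 = 598.68 m.
Depth below ground = 608.3 − 598.68 = 9.6 m.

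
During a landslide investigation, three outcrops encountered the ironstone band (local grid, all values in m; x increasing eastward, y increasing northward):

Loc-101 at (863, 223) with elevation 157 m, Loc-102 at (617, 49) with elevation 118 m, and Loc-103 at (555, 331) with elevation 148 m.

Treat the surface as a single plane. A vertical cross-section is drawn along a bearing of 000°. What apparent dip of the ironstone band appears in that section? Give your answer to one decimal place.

Let the plane be z = a·x + b·y + c.
Loc-102−Loc-101: −246a − 174b = −39;  Loc-103−Loc-101: −308a + 108b = −9.
Solving gives a = 0.07208, b = 0.12223.
Unit vector along 000° is (sin 0°, cos 0°) = (0.0000, 1.0000).
Slope in that direction = a·(0.0000) + b·(1.0000) = 0.12223.
Apparent dip = arctan|0.12223| = 7.0° (true dip is 8.1°, so apparent ≤ true as expected).

7.0°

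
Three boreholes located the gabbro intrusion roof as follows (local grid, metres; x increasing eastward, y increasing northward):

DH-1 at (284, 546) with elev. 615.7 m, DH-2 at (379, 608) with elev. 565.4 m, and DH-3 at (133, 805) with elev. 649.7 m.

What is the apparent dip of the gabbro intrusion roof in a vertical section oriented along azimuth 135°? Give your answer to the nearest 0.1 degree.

12.6°

Let the plane be z = a·x + b·y + c.
DH-2−DH-1: 95a + 62b = −50.3;  DH-3−DH-1: −151a + 259b = 34.
Solving gives a = −0.44560, b = −0.12852.
Unit vector along 135° is (sin 135°, cos 135°) = (0.7071, -0.7071).
Slope in that direction = a·(0.7071) + b·(-0.7071) = −0.22421.
Apparent dip = arctan|0.22421| = 12.6° (true dip is 24.9°, so apparent ≤ true as expected).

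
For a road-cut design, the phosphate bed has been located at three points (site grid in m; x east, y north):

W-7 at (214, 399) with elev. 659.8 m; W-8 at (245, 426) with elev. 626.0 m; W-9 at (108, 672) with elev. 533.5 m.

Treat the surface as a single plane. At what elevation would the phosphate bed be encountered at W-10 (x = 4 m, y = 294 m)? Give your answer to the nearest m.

Two edge vectors: W-7→W-8 = (31, 27, -33.8), W-7→W-9 = (-106, 273, -126.3).
Normal n = (W-7→W-8) × (W-7→W-9) = (5817.3, 7498.1, 11325).
So ∂z/∂x = −n_x/n_z = −0.51367 and ∂z/∂y = −n_y/n_z = −0.66208.
Intercept c from W-7: 659.8 + 109.93 + 264.17 = 1033.90.
At (4, 294): z = −2.1 − 194.7 + 1033.90 = 837.2 m.

837 m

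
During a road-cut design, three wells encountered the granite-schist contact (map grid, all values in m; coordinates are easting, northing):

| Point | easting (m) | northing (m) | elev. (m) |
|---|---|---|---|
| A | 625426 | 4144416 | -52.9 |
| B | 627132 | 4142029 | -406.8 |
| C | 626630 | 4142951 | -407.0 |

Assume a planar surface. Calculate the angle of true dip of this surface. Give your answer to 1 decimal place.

Let the plane be z = a·easting + b·northing + c.
B−A: 1706a − 2387b = −353.9;  C−A: 1204a − 1465b = −354.1.
Solving gives a = −0.87219, b = −0.47510.
Gradient magnitude |∇z| = √(a² + b²) = √(0.76072 + 0.22572) = 0.99319.
True dip = arctan(0.99319) = 44.8°, dipping toward ENE (azimuth ≈ 061°).

44.8°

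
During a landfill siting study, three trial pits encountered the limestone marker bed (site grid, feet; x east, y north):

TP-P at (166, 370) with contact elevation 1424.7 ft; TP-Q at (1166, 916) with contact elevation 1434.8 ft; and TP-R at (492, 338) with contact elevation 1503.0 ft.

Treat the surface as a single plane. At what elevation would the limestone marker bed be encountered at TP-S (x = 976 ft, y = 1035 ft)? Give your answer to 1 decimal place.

Two edge vectors: TP-P→TP-Q = (1000, 546, 10.1), TP-P→TP-R = (326, -32, 78.3).
Normal n = (TP-P→TP-Q) × (TP-P→TP-R) = (43075, -75007.4, -209996).
So ∂z/∂x = −n_x/n_z = 0.205123 and ∂z/∂y = −n_y/n_z = −0.357185.
Intercept c from TP-P: 1424.7 − 34.05 + 132.16 = 1522.81.
At (976, 1035): z = 200.2 − 369.7 + 1522.81 = 1353.3 ft.

1353.3 ft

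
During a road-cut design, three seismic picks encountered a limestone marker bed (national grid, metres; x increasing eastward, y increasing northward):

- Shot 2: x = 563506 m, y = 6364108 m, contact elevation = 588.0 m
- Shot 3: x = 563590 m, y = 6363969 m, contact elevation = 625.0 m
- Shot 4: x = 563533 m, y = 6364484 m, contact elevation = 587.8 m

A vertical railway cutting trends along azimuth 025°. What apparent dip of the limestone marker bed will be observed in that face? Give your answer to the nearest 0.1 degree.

Let the plane be z = a·x + b·y + c.
Shot 3−Shot 2: 84a − 139b = 37;  Shot 4−Shot 2: 27a + 376b = −0.2.
Solving gives a = 0.39291, b = −0.02875.
Unit vector along 025° is (sin 25°, cos 25°) = (0.4226, 0.9063).
Slope in that direction = a·(0.4226) + b·(0.9063) = 0.14000.
Apparent dip = arctan|0.14000| = 8.0° (true dip is 21.5°, so apparent ≤ true as expected).

8.0°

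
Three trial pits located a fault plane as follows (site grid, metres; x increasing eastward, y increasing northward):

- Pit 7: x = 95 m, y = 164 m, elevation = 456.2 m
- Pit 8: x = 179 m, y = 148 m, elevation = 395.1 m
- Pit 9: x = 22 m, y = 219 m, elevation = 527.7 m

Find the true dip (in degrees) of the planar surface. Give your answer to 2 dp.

Let the plane be z = a·x + b·y + c.
Pit 8−Pit 7: 84a − 16b = −61.1;  Pit 9−Pit 7: −73a + 55b = 71.5.
Solving gives a = −0.64209, b = 0.44777.
Gradient magnitude |∇z| = √(a² + b²) = √(0.41228 + 0.20050) = 0.78280.
True dip = arctan(0.78280) = 38.05°, dipping toward SE (azimuth ≈ 125°).

38.05°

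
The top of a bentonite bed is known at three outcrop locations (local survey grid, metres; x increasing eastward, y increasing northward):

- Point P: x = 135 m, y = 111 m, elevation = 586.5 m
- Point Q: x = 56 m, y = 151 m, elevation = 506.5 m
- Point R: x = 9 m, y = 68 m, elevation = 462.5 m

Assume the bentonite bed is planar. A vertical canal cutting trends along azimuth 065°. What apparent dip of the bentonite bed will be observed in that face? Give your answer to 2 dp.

41.61°

Let the plane be z = a·x + b·y + c.
Point Q−Point P: −79a + 40b = −80;  Point R−Point P: −126a − 43b = −124.
Solving gives a = 0.99561, b = −0.03366.
Unit vector along 065° is (sin 65°, cos 65°) = (0.9063, 0.4226).
Slope in that direction = a·(0.9063) + b·(0.4226) = 0.88811.
Apparent dip = arctan|0.88811| = 41.61° (true dip is 44.9°, so apparent ≤ true as expected).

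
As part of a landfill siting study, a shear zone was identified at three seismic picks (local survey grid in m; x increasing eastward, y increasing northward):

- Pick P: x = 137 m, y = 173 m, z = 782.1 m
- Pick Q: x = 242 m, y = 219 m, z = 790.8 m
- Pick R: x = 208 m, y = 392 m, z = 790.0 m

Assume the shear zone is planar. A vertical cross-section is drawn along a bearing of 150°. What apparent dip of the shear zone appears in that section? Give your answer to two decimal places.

Two edge vectors: Pick P→Pick Q = (105, 46, 8.7), Pick P→Pick R = (71, 219, 7.9).
Normal n = (Pick P→Pick Q) × (Pick P→Pick R) = (-1541.9, -211.8, 19729).
So ∂z/∂x = −n_x/n_z = 0.07815 and ∂z/∂y = −n_y/n_z = 0.01074.
Unit vector along 150° is (sin 150°, cos 150°) = (0.5000, -0.8660).
Slope in that direction = a·(0.5000) + b·(-0.8660) = 0.02978.
Apparent dip = arctan|0.02978| = 1.71° (true dip is 4.5°, so apparent ≤ true as expected).

1.71°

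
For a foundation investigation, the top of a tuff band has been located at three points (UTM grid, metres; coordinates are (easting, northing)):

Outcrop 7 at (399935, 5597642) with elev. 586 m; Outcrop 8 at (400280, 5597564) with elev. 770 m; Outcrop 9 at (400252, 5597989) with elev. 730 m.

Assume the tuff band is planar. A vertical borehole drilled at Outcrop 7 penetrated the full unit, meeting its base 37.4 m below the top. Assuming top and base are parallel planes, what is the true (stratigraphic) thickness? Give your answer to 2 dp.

33.14 m

Let the plane be z = a·E + b·N + c.
Outcrop 8−Outcrop 7: 345a − 78b = 184;  Outcrop 9−Outcrop 7: 317a + 347b = 144.
Solving gives a = 0.51980, b = −0.05987.
|∇z| = √(a²+b²) = 0.52323, so dip δ = arctan(0.52323) = 27.62°.
True thickness = vertical thickness × cos δ = 37.4 × cos 27.62° = 33.14 m.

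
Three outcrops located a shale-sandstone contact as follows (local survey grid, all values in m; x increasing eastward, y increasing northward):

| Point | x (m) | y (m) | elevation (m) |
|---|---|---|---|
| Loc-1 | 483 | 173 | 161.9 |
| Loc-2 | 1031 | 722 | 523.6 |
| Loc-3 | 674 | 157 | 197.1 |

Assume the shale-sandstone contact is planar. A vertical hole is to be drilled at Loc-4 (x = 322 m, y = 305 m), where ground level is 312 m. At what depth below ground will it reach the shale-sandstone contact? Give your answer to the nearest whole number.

128 m

Two edge vectors: Loc-1→Loc-2 = (548, 549, 361.7), Loc-1→Loc-3 = (191, -16, 35.2).
Normal n = (Loc-1→Loc-2) × (Loc-1→Loc-3) = (25112, 49795.1, -113627).
So ∂z/∂x = −n_x/n_z = 0.22100 and ∂z/∂y = −n_y/n_z = 0.43823.
Intercept c from Loc-1: 161.9 − 106.74 − 75.81 = −20.66.
At (322, 305): z_contact = 71.2 + 133.7 − 20.66 = 184.2 m.
Depth below ground = 312 − 184.2 = 128 m.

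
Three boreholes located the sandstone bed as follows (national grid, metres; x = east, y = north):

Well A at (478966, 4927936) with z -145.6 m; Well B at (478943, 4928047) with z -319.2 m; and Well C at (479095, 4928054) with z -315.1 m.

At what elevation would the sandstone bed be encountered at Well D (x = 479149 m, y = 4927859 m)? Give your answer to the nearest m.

Two edge vectors: Well A→Well B = (-23, 111, -173.6), Well A→Well C = (129, 118, -169.5).
Normal n = (Well A→Well B) × (Well A→Well C) = (1670.3, -26292.9, -17033).
So ∂z/∂x = −n_x/n_z = 0.09806258 and ∂z/∂y = −n_y/n_z = −1.54364469.
Intercept c from Well A: -145.6 − 46968.64 + 7606982.24 = 7559867.99.
At (479149, 4927859): z = 46986.6 − 7606863.4 + 7559867.99 = -8.8 m.

-9 m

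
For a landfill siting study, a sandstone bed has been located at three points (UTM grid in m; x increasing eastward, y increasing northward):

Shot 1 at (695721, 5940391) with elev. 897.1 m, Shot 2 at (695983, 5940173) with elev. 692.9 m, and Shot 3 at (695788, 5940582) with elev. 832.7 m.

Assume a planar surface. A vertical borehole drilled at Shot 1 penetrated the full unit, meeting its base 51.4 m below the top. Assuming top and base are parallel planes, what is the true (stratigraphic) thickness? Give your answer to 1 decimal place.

39.7 m

Two edge vectors: Shot 1→Shot 2 = (262, -218, -204.2), Shot 1→Shot 3 = (67, 191, -64.4).
Normal n = (Shot 1→Shot 2) × (Shot 1→Shot 3) = (53041.4, 3191.4, 64648).
So ∂z/∂x = −n_x/n_z = −0.82046 and ∂z/∂y = −n_y/n_z = −0.04937.
|∇z| = √(a²+b²) = 0.82195, so dip δ = arctan(0.82195) = 39.42°.
True thickness = vertical thickness × cos δ = 51.4 × cos 39.42° = 39.7 m.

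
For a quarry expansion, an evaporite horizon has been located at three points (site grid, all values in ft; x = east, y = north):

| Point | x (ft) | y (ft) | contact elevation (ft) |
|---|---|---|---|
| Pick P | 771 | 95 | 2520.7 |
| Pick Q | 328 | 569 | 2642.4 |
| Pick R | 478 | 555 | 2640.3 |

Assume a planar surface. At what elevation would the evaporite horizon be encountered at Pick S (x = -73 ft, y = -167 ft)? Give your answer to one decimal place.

2441.5 ft

Two edge vectors: Pick P→Pick Q = (-443, 474, 121.7), Pick P→Pick R = (-293, 460, 119.6).
Normal n = (Pick P→Pick Q) × (Pick P→Pick R) = (708.4, 17324.7, -64898).
So ∂z/∂x = −n_x/n_z = 0.01092 and ∂z/∂y = −n_y/n_z = 0.26695.
Intercept c from Pick P: 2520.7 − 8.42 − 25.36 = 2486.92.
At (-73, -167): z = −0.8 − 44.6 + 2486.92 = 2441.5 ft.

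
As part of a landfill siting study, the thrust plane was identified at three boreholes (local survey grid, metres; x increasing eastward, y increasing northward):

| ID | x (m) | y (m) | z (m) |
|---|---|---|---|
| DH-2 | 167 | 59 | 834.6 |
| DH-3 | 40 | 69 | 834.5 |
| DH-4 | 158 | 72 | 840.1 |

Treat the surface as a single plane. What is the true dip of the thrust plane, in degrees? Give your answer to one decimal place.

24.2°

Two edge vectors: DH-2→DH-3 = (-127, 10, -0.1), DH-2→DH-4 = (-9, 13, 5.5).
Normal n = (DH-2→DH-3) × (DH-2→DH-4) = (56.3, 699.4, -1561).
So ∂z/∂x = −n_x/n_z = 0.03607 and ∂z/∂y = −n_y/n_z = 0.44805.
Gradient magnitude |∇z| = √(a² + b²) = √(0.00130 + 0.20075) = 0.44950.
True dip = arctan(0.44950) = 24.2°, dipping toward S (azimuth ≈ 185°).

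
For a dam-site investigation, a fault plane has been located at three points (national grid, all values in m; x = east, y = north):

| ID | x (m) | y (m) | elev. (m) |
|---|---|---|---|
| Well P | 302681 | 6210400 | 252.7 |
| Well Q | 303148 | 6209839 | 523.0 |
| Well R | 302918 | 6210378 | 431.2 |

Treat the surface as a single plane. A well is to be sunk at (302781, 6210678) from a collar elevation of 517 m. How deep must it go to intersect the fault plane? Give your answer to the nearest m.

144 m

Two edge vectors: Well P→Well Q = (467, -561, 270.3), Well P→Well R = (237, -22, 178.5).
Normal n = (Well P→Well Q) × (Well P→Well R) = (-94191.9, -19298.4, 122683).
So ∂z/∂x = −n_x/n_z = 0.76776652 and ∂z/∂y = −n_y/n_z = 0.15730297.
Intercept c from Well P: 252.7 − 232388.34 − 976914.35 = −1209049.99.
At (302781, 6210678): z_contact = 232465.1 + 976958.1 − 1209049.99 = 373.2 m.
Depth below ground = 517 − 373.2 = 144 m.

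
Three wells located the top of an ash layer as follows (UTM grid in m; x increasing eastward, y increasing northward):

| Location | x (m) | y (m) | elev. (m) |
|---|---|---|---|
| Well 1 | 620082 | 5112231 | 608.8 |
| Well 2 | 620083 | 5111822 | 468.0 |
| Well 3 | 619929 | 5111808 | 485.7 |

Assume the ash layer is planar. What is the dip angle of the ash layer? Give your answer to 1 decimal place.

Two edge vectors: Well 1→Well 2 = (1, -409, -140.8), Well 1→Well 3 = (-153, -423, -123.1).
Normal n = (Well 1→Well 2) × (Well 1→Well 3) = (-9210.5, 21665.5, -63000).
So ∂z/∂x = −n_x/n_z = −0.14620 and ∂z/∂y = −n_y/n_z = 0.34390.
Gradient magnitude |∇z| = √(a² + b²) = √(0.02137 + 0.11827) = 0.37368.
True dip = arctan(0.37368) = 20.5°, dipping toward SSE (azimuth ≈ 157°).

20.5°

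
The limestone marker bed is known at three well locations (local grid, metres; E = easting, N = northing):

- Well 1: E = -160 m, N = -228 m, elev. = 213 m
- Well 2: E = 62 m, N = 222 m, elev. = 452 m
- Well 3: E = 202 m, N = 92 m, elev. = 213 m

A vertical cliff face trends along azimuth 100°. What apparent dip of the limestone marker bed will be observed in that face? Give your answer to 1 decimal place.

44.5°

Two edge vectors: Well 1→Well 2 = (222, 450, 239), Well 1→Well 3 = (362, 320, 0).
Normal n = (Well 1→Well 2) × (Well 1→Well 3) = (-76480, 86518, -91860).
So ∂z/∂E = −n_x/n_z = −0.83257 and ∂z/∂N = −n_y/n_z = 0.94185.
Unit vector along 100° is (sin 100°, cos 100°) = (0.9848, -0.1736).
Slope in that direction = a·(0.9848) + b·(-0.1736) = −0.98347.
Apparent dip = arctan|0.98347| = 44.5° (true dip is 51.5°, so apparent ≤ true as expected).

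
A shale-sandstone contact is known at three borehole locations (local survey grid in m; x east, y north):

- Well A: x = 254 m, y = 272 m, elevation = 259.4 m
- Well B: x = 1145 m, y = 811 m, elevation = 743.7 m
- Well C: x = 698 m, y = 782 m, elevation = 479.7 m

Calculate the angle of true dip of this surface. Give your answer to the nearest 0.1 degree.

31.1°

Two edge vectors: Well A→Well B = (891, 539, 484.3), Well A→Well C = (444, 510, 220.3).
Normal n = (Well A→Well B) × (Well A→Well C) = (-128251.3, 18741.9, 215094).
So ∂z/∂x = −n_x/n_z = 0.59626 and ∂z/∂y = −n_y/n_z = −0.08713.
Gradient magnitude |∇z| = √(a² + b²) = √(0.35552 + 0.00759) = 0.60259.
True dip = arctan(0.60259) = 31.1°, dipping toward W (azimuth ≈ 278°).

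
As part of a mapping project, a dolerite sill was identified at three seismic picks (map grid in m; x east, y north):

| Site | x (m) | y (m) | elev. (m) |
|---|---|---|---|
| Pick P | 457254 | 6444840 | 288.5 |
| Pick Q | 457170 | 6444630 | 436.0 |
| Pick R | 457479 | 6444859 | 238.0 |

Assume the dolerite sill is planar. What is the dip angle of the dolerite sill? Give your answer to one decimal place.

Two edge vectors: Pick P→Pick Q = (-84, -210, 147.5), Pick P→Pick R = (225, 19, -50.5).
Normal n = (Pick P→Pick Q) × (Pick P→Pick R) = (7802.5, 28945.5, 45654).
So ∂z/∂x = −n_x/n_z = −0.17091 and ∂z/∂y = −n_y/n_z = −0.63402.
Gradient magnitude |∇z| = √(a² + b²) = √(0.02921 + 0.40198) = 0.65665.
True dip = arctan(0.65665) = 33.3°, dipping toward NNE (azimuth ≈ 015°).

33.3°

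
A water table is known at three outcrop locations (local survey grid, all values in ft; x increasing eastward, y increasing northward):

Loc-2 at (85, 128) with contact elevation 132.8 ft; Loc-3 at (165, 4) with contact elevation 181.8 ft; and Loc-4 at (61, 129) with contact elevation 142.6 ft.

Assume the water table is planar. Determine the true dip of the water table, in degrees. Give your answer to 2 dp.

Let the plane be z = a·x + b·y + c.
Loc-3−Loc-2: 80a − 124b = 49;  Loc-4−Loc-2: −24a + 1b = 9.8.
Solving gives a = −0.43653, b = −0.67680.
Gradient magnitude |∇z| = √(a² + b²) = √(0.19056 + 0.45805) = 0.80537.
True dip = arctan(0.80537) = 38.85°, dipping toward NNE (azimuth ≈ 033°).

38.85°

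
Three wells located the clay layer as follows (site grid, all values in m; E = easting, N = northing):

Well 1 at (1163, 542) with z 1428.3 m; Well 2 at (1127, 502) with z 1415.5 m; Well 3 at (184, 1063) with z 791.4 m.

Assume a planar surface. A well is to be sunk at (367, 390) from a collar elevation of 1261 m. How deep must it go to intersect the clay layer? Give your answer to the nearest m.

Two edge vectors: Well 1→Well 2 = (-36, -40, -12.8), Well 1→Well 3 = (-979, 521, -636.9).
Normal n = (Well 1→Well 2) × (Well 1→Well 3) = (32144.8, -10397.2, -57916).
So ∂z/∂E = −n_x/n_z = 0.55502 and ∂z/∂N = −n_y/n_z = −0.17952.
Intercept c from Well 1: 1428.3 − 645.49 + 97.30 = 880.11.
At (367, 390): z_contact = 203.7 − 70.0 + 880.11 = 1013.8 m.
Depth below ground = 1261 − 1013.8 = 247 m.

247 m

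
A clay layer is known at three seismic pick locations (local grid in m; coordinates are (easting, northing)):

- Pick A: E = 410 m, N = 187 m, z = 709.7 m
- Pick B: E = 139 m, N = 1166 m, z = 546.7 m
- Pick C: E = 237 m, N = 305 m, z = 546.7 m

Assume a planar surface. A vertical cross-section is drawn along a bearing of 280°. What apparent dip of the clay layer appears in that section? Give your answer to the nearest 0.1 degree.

44.6°

Let the plane be z = a·E + b·N + c.
Pick B−Pick A: −271a + 979b = −163;  Pick C−Pick A: −173a + 118b = −163.
Solving gives a = 1.02150, b = 0.11627.
Unit vector along 280° is (sin 280°, cos 280°) = (-0.9848, 0.1736).
Slope in that direction = a·(-0.9848) + b·(0.1736) = −0.98579.
Apparent dip = arctan|0.98579| = 44.6° (true dip is 45.8°, so apparent ≤ true as expected).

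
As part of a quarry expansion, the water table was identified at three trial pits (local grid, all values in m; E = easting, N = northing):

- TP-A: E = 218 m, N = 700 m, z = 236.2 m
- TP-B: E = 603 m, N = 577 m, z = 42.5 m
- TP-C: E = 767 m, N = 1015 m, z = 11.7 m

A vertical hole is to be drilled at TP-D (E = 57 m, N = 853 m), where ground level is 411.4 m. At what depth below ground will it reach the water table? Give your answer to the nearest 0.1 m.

83.5 m

Two edge vectors: TP-A→TP-B = (385, -123, -193.7), TP-A→TP-C = (549, 315, -224.5).
Normal n = (TP-A→TP-B) × (TP-A→TP-C) = (88629, -19908.8, 188802).
So ∂z/∂E = −n_x/n_z = −0.469428 and ∂z/∂N = −n_y/n_z = 0.105448.
Intercept c from TP-A: 236.2 + 102.34 − 73.81 = 264.72.
At (57, 853): z_contact = −26.76 + 89.95 + 264.72 = 327.91 m.
Depth below ground = 411.4 − 327.91 = 83.5 m.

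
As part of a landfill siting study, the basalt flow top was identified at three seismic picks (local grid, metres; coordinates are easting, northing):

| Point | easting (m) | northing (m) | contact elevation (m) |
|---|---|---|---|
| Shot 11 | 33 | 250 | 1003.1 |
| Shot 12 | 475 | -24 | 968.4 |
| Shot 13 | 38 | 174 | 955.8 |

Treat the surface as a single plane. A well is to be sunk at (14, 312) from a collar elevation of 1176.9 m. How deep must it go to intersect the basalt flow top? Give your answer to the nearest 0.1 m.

140.0 m

Two edge vectors: Shot 11→Shot 12 = (442, -274, -34.7), Shot 11→Shot 13 = (5, -76, -47.3).
Normal n = (Shot 11→Shot 12) × (Shot 11→Shot 13) = (10323, 20733.1, -32222).
So ∂z/∂easting = −n_x/n_z = 0.32037 and ∂z/∂northing = −n_y/n_z = 0.64345.
Intercept c from Shot 11: 1003.1 − 10.57 − 160.86 = 831.67.
At (14, 312): z_contact = 4.49 + 200.75 + 831.67 = 1036.91 m.
Depth below ground = 1176.9 − 1036.91 = 140.0 m.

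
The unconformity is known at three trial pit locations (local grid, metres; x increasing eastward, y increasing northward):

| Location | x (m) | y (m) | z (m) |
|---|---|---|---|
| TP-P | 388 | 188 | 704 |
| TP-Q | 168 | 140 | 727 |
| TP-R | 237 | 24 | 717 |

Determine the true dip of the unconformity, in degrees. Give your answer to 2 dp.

Let the plane be z = a·x + b·y + c.
TP-Q−TP-P: −220a − 48b = 23;  TP-R−TP-P: −151a − 164b = 13.
Solving gives a = −0.10918, b = 0.02126.
Gradient magnitude |∇z| = √(a² + b²) = √(0.01192 + 0.00045) = 0.11124.
True dip = arctan(0.11124) = 6.35°, dipping toward E (azimuth ≈ 101°).

6.35°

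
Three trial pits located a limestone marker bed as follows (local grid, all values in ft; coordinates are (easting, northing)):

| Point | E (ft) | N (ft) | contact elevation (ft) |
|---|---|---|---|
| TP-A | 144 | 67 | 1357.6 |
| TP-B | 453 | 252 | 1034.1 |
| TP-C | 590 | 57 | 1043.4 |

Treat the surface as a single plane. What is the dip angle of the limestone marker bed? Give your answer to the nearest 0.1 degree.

Two edge vectors: TP-A→TP-B = (309, 185, -323.5), TP-A→TP-C = (446, -10, -314.2).
Normal n = (TP-A→TP-B) × (TP-A→TP-C) = (-61362, -47193.2, -85600).
So ∂z/∂E = −n_x/n_z = −0.71685 and ∂z/∂N = −n_y/n_z = −0.55132.
Gradient magnitude |∇z| = √(a² + b²) = √(0.51387 + 0.30396) = 0.90434.
True dip = arctan(0.90434) = 42.1°, dipping toward NE (azimuth ≈ 052°).

42.1°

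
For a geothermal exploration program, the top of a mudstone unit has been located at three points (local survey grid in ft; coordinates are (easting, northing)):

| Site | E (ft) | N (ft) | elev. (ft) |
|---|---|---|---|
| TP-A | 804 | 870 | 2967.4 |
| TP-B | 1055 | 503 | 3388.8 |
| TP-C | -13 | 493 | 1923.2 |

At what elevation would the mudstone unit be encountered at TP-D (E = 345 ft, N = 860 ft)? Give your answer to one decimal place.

2338.7 ft

Let the plane be z = a·E + b·N + c.
TP-B−TP-A: 251a − 367b = 421.4;  TP-C−TP-A: −817a − 377b = −1044.2.
Solving gives a = 1.374236, b = −0.208357.
Then c = 2967.4 − a·804 − b·870 = 2043.78.
At (345, 860): z = 474.1 − 179.2 + 2043.78 = 2338.7 ft.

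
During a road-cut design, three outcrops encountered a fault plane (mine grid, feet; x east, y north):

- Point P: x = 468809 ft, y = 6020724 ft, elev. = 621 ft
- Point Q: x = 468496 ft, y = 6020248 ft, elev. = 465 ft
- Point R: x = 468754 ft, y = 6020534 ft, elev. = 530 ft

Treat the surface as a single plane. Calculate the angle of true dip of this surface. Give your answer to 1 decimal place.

Two edge vectors: Point P→Point Q = (-313, -476, -156), Point P→Point R = (-55, -190, -91).
Normal n = (Point P→Point Q) × (Point P→Point R) = (13676, -19903, 33290).
So ∂z/∂x = −n_x/n_z = −0.41081 and ∂z/∂y = −n_y/n_z = 0.59787.
Gradient magnitude |∇z| = √(a² + b²) = √(0.16877 + 0.35745) = 0.72541.
True dip = arctan(0.72541) = 36.0°, dipping toward SE (azimuth ≈ 146°).

36.0°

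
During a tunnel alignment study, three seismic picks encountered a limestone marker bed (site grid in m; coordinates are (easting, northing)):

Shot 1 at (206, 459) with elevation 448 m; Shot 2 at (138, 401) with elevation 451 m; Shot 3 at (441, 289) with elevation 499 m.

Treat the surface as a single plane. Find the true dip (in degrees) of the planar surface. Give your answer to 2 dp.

10.87°

Two edge vectors: Shot 1→Shot 2 = (-68, -58, 3), Shot 1→Shot 3 = (235, -170, 51).
Normal n = (Shot 1→Shot 2) × (Shot 1→Shot 3) = (-2448, 4173, 25190).
So ∂z/∂E = −n_x/n_z = 0.09718 and ∂z/∂N = −n_y/n_z = −0.16566.
Gradient magnitude |∇z| = √(a² + b²) = √(0.00944 + 0.02744) = 0.19206.
True dip = arctan(0.19206) = 10.87°, dipping toward NNW (azimuth ≈ 330°).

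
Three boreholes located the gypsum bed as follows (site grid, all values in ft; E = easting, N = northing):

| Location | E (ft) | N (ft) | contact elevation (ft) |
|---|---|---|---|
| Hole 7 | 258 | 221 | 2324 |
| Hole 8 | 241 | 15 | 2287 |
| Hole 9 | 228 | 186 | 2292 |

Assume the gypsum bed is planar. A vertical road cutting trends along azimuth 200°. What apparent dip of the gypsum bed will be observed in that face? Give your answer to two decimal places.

22.76°

Let the plane be z = a·E + b·N + c.
Hole 8−Hole 7: −17a − 206b = −37;  Hole 9−Hole 7: −30a − 35b = −32.
Solving gives a = 0.94843, b = 0.10134.
Unit vector along 200° is (sin 200°, cos 200°) = (-0.3420, -0.9397).
Slope in that direction = a·(-0.3420) + b·(-0.9397) = −0.41961.
Apparent dip = arctan|0.41961| = 22.76° (true dip is 43.6°, so apparent ≤ true as expected).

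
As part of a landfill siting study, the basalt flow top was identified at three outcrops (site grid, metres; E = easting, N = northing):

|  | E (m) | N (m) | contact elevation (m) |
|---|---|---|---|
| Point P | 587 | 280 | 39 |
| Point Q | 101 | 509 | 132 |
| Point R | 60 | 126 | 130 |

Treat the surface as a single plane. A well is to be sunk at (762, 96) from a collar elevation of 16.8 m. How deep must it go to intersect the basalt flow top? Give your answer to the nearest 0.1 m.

13.8 m

Let the plane be z = a·E + b·N + c.
Point Q−Point P: −486a + 229b = 93;  Point R−Point P: −527a − 154b = 91.
Solving gives a = −0.17983, b = 0.02447.
Then c = 39 − a·587 − b·280 = 137.71.
At (762, 96): z_contact = −137.03 + 2.35 + 137.71 = 3.03 m.
Depth below ground = 16.8 − 3.03 = 13.8 m.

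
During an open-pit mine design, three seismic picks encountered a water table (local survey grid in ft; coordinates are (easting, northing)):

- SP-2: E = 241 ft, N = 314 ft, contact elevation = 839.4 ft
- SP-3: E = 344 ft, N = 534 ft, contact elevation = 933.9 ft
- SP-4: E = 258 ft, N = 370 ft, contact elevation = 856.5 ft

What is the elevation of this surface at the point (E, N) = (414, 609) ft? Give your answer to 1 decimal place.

992.4 ft

Two edge vectors: SP-2→SP-3 = (103, 220, 94.5), SP-2→SP-4 = (17, 56, 17.1).
Normal n = (SP-2→SP-3) × (SP-2→SP-4) = (-1530, -154.8, 2028).
So ∂z/∂E = −n_x/n_z = 0.75444 and ∂z/∂N = −n_y/n_z = 0.07633.
Intercept c from SP-2: 839.4 − 181.82 − 23.97 = 633.61.
At (414, 609): z = 312.3 + 46.5 + 633.61 = 992.4 ft.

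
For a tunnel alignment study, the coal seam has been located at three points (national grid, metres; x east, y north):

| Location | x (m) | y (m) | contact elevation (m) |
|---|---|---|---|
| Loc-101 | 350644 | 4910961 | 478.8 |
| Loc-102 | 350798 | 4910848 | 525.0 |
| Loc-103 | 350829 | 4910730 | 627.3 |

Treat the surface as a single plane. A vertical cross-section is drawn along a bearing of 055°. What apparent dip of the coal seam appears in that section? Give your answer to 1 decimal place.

Two edge vectors: Loc-101→Loc-102 = (154, -113, 46.2), Loc-101→Loc-103 = (185, -231, 148.5).
Normal n = (Loc-101→Loc-102) × (Loc-101→Loc-103) = (-6108.3, -14322, -14669).
So ∂z/∂x = −n_x/n_z = −0.41641 and ∂z/∂y = −n_y/n_z = −0.97634.
Unit vector along 055° is (sin 55°, cos 55°) = (0.8192, 0.5736).
Slope in that direction = a·(0.8192) + b·(0.5736) = −0.90111.
Apparent dip = arctan|0.90111| = 42.0° (true dip is 46.7°, so apparent ≤ true as expected).

42.0°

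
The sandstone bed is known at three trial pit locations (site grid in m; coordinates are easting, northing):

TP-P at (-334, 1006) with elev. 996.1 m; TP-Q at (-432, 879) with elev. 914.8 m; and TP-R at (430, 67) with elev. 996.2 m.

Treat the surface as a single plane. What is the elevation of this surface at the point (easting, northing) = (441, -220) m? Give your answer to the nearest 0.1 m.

Let the plane be z = a·easting + b·northing + c.
TP-Q−TP-P: −98a − 127b = −81.3;  TP-R−TP-P: 764a − 939b = 0.1.
Solving gives a = 0.403879, b = 0.328503.
Then c = 996.1 − a·-334 − b·1006 = 800.52.
At (441, -220): z = 178.1 − 72.3 + 800.52 = 906.4 m.

906.4 m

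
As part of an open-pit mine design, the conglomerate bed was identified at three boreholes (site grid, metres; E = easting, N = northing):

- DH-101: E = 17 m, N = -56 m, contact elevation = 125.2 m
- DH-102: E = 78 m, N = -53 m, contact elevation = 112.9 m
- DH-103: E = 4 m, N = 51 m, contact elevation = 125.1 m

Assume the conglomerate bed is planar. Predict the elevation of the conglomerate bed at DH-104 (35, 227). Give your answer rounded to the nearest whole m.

114 m

Let the plane be z = a·E + b·N + c.
DH-102−DH-101: 61a + 3b = −12.3;  DH-103−DH-101: −13a + 107b = −0.1.
Solving gives a = −0.20040, b = −0.02528.
Then c = 125.2 − a·17 − b·-56 = 127.19.
At (35, 227): z = −7.0 − 5.7 + 127.19 = 114.4 m.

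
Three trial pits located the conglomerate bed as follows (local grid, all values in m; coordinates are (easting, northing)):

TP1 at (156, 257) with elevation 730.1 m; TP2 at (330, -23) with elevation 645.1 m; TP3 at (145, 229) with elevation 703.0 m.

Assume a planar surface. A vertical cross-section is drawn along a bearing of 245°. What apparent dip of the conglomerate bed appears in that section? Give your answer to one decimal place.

41.8°

Two edge vectors: TP1→TP2 = (174, -280, -85), TP1→TP3 = (-11, -28, -27.1).
Normal n = (TP1→TP2) × (TP1→TP3) = (5208, 5650.4, -7952).
So ∂z/∂E = −n_x/n_z = 0.65493 and ∂z/∂N = −n_y/n_z = 0.71056.
Unit vector along 245° is (sin 245°, cos 245°) = (-0.9063, -0.4226).
Slope in that direction = a·(-0.9063) + b·(-0.4226) = −0.89386.
Apparent dip = arctan|0.89386| = 41.8° (true dip is 44.0°, so apparent ≤ true as expected).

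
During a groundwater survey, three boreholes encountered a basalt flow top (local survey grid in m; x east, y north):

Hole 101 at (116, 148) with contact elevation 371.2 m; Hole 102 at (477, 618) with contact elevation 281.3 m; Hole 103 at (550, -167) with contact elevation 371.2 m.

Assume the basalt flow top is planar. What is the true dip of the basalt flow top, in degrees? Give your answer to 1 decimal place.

Two edge vectors: Hole 101→Hole 102 = (361, 470, -89.9), Hole 101→Hole 103 = (434, -315, 0).
Normal n = (Hole 101→Hole 102) × (Hole 101→Hole 103) = (-28318.5, -39016.6, -317695).
So ∂z/∂x = −n_x/n_z = −0.08914 and ∂z/∂y = −n_y/n_z = −0.12281.
Gradient magnitude |∇z| = √(a² + b²) = √(0.00795 + 0.01508) = 0.15175.
True dip = arctan(0.15175) = 8.6°, dipping toward NE (azimuth ≈ 036°).

8.6°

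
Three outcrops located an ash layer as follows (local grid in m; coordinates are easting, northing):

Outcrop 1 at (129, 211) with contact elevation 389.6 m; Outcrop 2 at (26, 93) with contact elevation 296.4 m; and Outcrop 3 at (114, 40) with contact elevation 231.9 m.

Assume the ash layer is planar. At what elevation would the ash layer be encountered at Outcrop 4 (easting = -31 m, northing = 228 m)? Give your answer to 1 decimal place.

432.5 m

Two edge vectors: Outcrop 1→Outcrop 2 = (-103, -118, -93.2), Outcrop 1→Outcrop 3 = (-15, -171, -157.7).
Normal n = (Outcrop 1→Outcrop 2) × (Outcrop 1→Outcrop 3) = (2671.4, -14845.1, 15843).
So ∂z/∂easting = −n_x/n_z = −0.16862 and ∂z/∂northing = −n_y/n_z = 0.93701.
Intercept c from Outcrop 1: 389.6 + 21.75 − 197.71 = 213.64.
At (-31, 228): z = 5.2 + 213.6 + 213.64 = 432.5 m.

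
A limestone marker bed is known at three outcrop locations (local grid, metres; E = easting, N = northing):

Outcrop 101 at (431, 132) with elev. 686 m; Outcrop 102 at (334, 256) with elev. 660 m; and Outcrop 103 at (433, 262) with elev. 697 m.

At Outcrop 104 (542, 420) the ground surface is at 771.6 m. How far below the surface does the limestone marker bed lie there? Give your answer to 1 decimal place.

Two edge vectors: Outcrop 101→Outcrop 102 = (-97, 124, -26), Outcrop 101→Outcrop 103 = (2, 130, 11).
Normal n = (Outcrop 101→Outcrop 102) × (Outcrop 101→Outcrop 103) = (4744, 1015, -12858).
So ∂z/∂E = −n_x/n_z = 0.36895 and ∂z/∂N = −n_y/n_z = 0.07894.
Intercept c from Outcrop 101: 686 − 159.02 − 10.42 = 516.56.
At (542, 420): z_contact = 199.97 + 33.15 + 516.56 = 749.69 m.
Depth below ground = 771.6 − 749.69 = 21.9 m.

21.9 m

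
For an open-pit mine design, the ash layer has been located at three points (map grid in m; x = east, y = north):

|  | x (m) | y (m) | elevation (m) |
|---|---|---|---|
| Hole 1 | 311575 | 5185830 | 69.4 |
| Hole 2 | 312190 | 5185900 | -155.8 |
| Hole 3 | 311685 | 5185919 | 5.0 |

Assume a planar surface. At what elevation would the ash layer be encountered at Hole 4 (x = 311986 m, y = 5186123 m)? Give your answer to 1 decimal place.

-158.8 m

Let the plane be z = a·x + b·y + c.
Hole 2−Hole 1: 615a + 70b = −225.2;  Hole 3−Hole 1: 110a + 89b = −64.4.
Solving gives a = −0.330281705, b = −0.315382162.
Then c = 69.4 − a·311575 − b·5185830 = 1738495.20.
At (311986, 5186123): z = −103043.3 − 1635610.7 + 1738495.20 = -158.8 m.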